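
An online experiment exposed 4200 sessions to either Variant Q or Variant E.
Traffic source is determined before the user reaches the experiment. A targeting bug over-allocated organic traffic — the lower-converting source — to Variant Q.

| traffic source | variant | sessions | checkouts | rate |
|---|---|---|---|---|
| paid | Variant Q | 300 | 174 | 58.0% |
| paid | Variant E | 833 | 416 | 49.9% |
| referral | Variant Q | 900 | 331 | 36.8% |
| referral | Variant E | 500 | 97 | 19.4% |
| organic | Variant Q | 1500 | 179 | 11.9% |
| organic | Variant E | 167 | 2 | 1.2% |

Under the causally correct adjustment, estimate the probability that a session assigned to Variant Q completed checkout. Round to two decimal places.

0.33

The stratified and pooled comparisons disagree (Variant Q wins within each traffic source; Variant E wins overall), so the answer turns on the causal role of traffic source.
Traffic source differs across variants for reasons unrelated to any effect of the variant itself, and it separately predicts the outcome — a classic confounder. We must compare within traffic source levels.
Standardising Variant Q to the population traffic source mix: 0.270·174/300 + 0.333·331/900 + 0.397·179/1500 = 0.326.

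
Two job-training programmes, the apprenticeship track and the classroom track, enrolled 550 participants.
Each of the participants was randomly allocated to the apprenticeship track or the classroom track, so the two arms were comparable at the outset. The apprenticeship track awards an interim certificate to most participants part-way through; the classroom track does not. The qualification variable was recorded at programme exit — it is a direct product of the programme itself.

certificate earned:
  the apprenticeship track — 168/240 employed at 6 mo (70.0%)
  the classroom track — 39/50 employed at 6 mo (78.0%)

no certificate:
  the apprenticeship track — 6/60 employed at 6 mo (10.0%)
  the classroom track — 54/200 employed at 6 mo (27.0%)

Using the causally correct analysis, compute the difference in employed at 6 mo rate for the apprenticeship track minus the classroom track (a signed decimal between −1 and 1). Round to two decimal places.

+0.21

Stratifying would compare programmes among participants the programmes themselves sorted into qualification attained during the programme groups — a form of selection on an intermediate. The unconditioned pooled rates give the total causal effect.
The causal difference is the pooled difference: 0.580 − 0.372 = +0.208.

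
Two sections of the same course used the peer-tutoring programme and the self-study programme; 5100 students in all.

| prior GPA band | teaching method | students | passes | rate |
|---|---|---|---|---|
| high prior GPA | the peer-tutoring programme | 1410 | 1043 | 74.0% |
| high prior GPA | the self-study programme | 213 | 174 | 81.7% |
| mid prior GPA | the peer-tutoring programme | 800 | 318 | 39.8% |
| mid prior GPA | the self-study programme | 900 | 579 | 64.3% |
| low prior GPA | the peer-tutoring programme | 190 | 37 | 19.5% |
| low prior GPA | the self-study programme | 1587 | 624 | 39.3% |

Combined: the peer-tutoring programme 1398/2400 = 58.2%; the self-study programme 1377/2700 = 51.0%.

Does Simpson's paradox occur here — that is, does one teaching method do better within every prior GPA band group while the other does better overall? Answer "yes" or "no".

Within each prior GPA band level (high prior GPA 74.0% vs 81.7%; mid prior GPA 39.8% vs 64.3%; low prior GPA 19.5% vs 39.3%), the self-study programme has the higher rate every time. Pooled: 58.2% vs 51.0% — the peer-tutoring programme has the higher rate overall. The two comparisons disagree.

yes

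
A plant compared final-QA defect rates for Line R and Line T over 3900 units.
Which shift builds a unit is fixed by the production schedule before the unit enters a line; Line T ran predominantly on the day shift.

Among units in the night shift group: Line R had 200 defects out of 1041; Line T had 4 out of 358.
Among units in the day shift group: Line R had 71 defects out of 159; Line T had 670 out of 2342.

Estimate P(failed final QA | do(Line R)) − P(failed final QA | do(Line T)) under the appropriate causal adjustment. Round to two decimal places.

+0.17

Nothing the line does changes shift; the imbalance is an allocation artefact. With shift also predicting the outcome, the pooled figure is confounded, and the within-stratum comparison is the causal one.
Adjusting over the population distribution of shift: 0.359·(0.192−0.011) + 0.641·(0.447−0.286) = +0.168.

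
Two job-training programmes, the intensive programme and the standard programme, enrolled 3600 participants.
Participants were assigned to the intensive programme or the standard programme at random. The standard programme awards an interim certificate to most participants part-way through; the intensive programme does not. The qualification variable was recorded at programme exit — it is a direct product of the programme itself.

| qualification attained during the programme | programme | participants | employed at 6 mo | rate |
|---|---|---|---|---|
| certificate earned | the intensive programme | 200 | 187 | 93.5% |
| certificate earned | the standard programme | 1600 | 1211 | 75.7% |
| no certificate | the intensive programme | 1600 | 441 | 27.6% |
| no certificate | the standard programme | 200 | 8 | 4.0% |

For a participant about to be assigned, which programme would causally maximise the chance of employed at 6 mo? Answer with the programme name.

The stratified and pooled comparisons disagree (the intensive programme wins within each qualification attained during the programme; the standard programme wins overall), so the answer turns on the causal role of qualification attained during the programme.
The distribution of qualification attained during the programme is itself part of what the programme does — it is an intermediate outcome. Holding it fixed would remove that part of the effect; the total effect is the pooled difference.
Pooled: the intensive programme 34.9% vs the standard programme 67.7%; the standard programme is higher overall.

the standard programme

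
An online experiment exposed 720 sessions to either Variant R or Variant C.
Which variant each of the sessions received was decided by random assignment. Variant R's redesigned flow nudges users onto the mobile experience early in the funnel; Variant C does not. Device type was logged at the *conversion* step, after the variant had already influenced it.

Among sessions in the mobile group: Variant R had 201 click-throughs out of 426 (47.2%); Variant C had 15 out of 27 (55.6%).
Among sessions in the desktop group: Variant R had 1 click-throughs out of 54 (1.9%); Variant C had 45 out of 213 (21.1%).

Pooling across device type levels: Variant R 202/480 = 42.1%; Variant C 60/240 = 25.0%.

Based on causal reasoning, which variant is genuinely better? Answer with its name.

Variant R

Variant C is higher inside every device type stratum but Variant R is higher in aggregate. Whether to stratify depends on how device type relates to the variant.
Device type is recorded after the variant and is itself shifted by it — it sits on the causal path from variant to outcome. Conditioning on a mediator would strip out part of the effect we want; the pooled comparison gives the total causal effect.
Pooled: Variant R 42.1% vs Variant C 25.0%; Variant R is higher overall.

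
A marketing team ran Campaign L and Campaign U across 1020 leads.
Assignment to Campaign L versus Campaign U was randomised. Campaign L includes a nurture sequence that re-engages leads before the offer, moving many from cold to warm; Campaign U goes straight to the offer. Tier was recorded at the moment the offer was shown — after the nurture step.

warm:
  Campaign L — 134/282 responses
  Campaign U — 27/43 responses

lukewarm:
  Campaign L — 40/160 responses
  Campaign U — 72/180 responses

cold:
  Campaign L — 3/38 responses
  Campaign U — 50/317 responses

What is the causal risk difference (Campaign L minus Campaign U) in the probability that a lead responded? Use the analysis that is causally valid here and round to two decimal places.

Because the campaign influences engagement tier, engagement tier is a post-treatment mediator, not a confounder. Stratifying on it would bias the estimate; the causal effect is the crude pooled difference.
The causal difference is the pooled difference: 0.369 − 0.276 = +0.093.

+0.09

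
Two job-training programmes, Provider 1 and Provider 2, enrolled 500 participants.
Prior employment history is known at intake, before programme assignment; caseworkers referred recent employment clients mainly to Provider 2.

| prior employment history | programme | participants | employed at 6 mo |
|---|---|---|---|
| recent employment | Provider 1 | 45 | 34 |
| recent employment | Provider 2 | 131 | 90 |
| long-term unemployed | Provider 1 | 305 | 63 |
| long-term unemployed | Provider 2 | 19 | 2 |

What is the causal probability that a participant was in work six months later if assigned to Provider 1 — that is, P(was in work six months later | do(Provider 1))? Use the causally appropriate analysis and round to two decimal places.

Provider 1 is higher inside every prior employment history stratum but Provider 2 is higher in aggregate. Whether to stratify depends on how prior employment history relates to the programme.
Since prior employment history is a pre-existing factor (not a product of the programme) and it affects the outcome on its own, it is a confounder. The stratified rates, not the pooled rate, identify the causal effect.
Standardising Provider 1 to the population prior employment history mix: 0.352·34/45 + 0.648·63/305 = 0.400.

0.40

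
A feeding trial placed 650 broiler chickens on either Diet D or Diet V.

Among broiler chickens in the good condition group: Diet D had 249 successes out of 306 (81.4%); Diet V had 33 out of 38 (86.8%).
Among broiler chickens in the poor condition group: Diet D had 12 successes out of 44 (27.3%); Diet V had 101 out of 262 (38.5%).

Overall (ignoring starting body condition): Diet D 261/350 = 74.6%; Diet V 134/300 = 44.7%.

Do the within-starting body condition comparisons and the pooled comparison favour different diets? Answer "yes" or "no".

Within each starting body condition level (good condition 81.4% vs 86.8%; poor condition 27.3% vs 38.5%), Diet V has the higher rate every time. Pooled: 74.6% vs 44.7% — Diet D has the higher rate overall. The two comparisons disagree.

yes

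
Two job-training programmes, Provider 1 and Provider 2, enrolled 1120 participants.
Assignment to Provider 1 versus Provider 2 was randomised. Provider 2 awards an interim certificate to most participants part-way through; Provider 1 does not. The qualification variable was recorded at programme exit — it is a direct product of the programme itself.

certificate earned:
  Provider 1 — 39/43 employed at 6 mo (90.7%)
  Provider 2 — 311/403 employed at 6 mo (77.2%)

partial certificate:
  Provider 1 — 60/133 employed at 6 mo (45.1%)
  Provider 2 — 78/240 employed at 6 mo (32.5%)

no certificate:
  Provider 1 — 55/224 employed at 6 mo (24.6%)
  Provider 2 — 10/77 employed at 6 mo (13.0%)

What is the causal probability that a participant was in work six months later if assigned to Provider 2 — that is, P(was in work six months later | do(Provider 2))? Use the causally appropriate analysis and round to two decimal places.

0.55

The stratified and pooled comparisons disagree (Provider 1 wins within each qualification attained during the programme; Provider 2 wins overall), so the answer turns on the causal role of qualification attained during the programme.
Stratifying would compare programmes among participants the programmes themselves sorted into qualification attained during the programme groups — a form of selection on an intermediate. The unconditioned pooled rates give the total causal effect.
So P(outcome | do(Provider 2)) is just the pooled rate for Provider 2: 399/720 = 0.554.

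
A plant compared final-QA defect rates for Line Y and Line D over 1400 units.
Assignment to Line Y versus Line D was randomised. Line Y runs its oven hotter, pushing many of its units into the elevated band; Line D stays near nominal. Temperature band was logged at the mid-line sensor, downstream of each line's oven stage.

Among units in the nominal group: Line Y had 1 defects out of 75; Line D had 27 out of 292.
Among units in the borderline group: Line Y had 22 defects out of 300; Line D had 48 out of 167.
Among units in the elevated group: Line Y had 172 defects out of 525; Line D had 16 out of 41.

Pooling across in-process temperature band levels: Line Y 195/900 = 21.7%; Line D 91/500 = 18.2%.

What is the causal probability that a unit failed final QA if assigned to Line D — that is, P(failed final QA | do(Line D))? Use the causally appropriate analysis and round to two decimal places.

0.18

The distribution of in-process temperature band is itself part of what the line does — it is an intermediate outcome. Holding it fixed would remove that part of the effect; the total effect is the pooled difference.
So P(outcome | do(Line D)) is just the pooled rate for Line D: 91/500 = 0.182.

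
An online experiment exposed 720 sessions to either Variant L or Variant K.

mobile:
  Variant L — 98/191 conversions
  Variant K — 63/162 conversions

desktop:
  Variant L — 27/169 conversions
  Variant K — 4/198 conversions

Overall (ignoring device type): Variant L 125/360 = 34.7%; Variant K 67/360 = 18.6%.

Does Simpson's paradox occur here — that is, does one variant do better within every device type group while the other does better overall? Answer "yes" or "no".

no

Within each device type level (mobile 51.3% vs 38.9%; desktop 16.0% vs 2.0%), Variant L has the higher rate every time. Pooled: 34.7% vs 18.6% — Variant L has the higher rate overall. They agree.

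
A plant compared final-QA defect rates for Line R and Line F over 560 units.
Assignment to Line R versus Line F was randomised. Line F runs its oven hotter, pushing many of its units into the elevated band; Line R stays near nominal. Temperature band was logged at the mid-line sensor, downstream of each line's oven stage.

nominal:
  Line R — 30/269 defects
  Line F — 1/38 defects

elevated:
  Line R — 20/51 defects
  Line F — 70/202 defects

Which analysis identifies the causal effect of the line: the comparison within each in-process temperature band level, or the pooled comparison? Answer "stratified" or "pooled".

pooled

In-process temperature band is downstream of the line. One should not condition on a consequence of treatment, so the overall rates are the right comparison.
Pooled: Line R 15.6% vs Line F 29.6%; Line R is lower overall.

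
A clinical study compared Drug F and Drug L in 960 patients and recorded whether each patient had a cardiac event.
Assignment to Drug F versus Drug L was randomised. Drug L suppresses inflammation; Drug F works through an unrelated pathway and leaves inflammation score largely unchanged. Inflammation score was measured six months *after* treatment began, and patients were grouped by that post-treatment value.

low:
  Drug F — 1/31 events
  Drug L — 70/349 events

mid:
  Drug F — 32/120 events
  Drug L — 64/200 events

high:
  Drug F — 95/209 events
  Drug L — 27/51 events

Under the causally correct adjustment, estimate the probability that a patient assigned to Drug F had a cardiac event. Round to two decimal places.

Inflammation score is recorded after the drug and is itself shifted by it — it sits on the causal path from drug to outcome. Conditioning on a mediator would strip out part of the effect we want; the pooled comparison gives the total causal effect.
So P(outcome | do(Drug F)) is just the pooled rate for Drug F: 128/360 = 0.356.

0.36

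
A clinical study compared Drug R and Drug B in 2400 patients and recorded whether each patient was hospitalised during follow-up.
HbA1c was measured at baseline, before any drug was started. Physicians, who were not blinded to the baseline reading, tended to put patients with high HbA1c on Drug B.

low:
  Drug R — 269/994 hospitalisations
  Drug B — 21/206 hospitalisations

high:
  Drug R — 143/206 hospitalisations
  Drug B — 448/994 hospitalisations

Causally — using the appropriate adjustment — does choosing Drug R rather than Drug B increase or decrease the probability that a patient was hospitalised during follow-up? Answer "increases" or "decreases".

increases

Drug B is lower inside every HbA1c stratum but Drug R is lower in aggregate. Whether to stratify depends on how HbA1c relates to the drug.
Since HbA1c is a pre-existing factor (not a product of the drug) and it affects the outcome on its own, it is a confounder. The stratified rates, not the pooled rate, identify the causal effect.
Within each level — low: 27.1% vs 10.2%; high: 69.4% vs 45.1% — Drug B is lower every time.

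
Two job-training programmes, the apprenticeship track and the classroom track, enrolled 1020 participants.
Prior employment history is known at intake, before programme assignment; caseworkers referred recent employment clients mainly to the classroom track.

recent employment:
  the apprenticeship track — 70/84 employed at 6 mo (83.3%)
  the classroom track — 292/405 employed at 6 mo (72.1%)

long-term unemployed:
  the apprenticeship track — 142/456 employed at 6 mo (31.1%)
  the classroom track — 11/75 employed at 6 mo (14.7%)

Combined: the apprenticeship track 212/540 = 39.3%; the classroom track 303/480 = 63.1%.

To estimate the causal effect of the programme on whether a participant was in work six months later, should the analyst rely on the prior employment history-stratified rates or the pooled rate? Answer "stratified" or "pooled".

The prior employment history-specific comparison favours the apprenticeship track throughout, but the pooled figures favour the classroom track. The question is whether to condition on prior employment history.
Prior employment history is set before the programme has any effect — it is not caused by the programme — and it independently drives the outcome. That makes it a confounder, so the causal comparison is within prior employment history levels.
Within each level — recent employment: 83.3% vs 72.1%; long-term unemployed: 31.1% vs 14.7% — the apprenticeship track is higher every time.

stratified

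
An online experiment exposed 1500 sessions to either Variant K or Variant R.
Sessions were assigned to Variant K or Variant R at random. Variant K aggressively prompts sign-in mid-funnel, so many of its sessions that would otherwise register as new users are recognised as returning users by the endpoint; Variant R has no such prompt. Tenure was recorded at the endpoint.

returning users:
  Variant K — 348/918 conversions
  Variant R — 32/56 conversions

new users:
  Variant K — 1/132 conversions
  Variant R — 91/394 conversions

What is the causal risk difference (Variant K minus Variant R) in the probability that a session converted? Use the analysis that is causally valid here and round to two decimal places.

User tenure lies on the pathway variant → user tenure → outcome, so adjusting for it blocks the indirect effect. For the total causal effect of variant, use the unadjusted pooled rates.
The causal difference is the pooled difference: 0.332 − 0.273 = +0.059.

+0.06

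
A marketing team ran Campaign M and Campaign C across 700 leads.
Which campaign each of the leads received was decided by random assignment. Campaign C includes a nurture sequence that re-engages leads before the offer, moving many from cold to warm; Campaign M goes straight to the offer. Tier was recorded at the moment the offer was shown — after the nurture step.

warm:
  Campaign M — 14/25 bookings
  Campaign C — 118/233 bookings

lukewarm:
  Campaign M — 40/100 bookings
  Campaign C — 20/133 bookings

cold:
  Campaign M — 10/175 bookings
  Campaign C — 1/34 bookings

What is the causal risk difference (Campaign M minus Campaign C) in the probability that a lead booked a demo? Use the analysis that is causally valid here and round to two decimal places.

-0.13

Engagement tier here is a post-treatment variable shaped by the campaign; conditioning on it would introduce bias rather than remove it. The overall comparison is the causal one.
The causal difference is the pooled difference: 0.213 − 0.347 = -0.134.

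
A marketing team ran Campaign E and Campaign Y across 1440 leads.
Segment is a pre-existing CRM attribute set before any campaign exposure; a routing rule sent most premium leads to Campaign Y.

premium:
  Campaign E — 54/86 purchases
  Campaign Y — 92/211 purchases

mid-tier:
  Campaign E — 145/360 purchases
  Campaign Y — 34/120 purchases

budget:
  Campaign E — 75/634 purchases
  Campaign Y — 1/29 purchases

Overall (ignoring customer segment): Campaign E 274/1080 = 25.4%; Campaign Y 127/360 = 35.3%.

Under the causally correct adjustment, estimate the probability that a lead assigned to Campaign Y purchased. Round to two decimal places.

Customer segment is set before the campaign has any effect — it is not caused by the campaign — and it independently drives the outcome. That makes it a confounder, so the causal comparison is within customer segment levels.
Standardising Campaign Y to the population customer segment mix: 0.206·92/211 + 0.333·34/120 + 0.460·1/29 = 0.200.

0.20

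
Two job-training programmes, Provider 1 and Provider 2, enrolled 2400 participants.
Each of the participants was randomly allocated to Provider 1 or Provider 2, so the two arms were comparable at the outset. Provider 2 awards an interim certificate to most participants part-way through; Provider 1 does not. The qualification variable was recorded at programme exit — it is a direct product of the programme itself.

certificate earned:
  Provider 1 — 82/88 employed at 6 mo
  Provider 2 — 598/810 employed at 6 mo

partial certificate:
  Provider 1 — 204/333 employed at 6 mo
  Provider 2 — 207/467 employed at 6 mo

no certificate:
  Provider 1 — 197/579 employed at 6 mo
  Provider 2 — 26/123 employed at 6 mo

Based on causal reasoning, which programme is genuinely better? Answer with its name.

Qualification attained during the programme lies on the pathway programme → qualification attained during the programme → outcome, so adjusting for it blocks the indirect effect. For the total causal effect of programme, use the unadjusted pooled rates.
Pooled: Provider 1 48.3% vs Provider 2 59.4%; Provider 2 is higher overall.

Provider 2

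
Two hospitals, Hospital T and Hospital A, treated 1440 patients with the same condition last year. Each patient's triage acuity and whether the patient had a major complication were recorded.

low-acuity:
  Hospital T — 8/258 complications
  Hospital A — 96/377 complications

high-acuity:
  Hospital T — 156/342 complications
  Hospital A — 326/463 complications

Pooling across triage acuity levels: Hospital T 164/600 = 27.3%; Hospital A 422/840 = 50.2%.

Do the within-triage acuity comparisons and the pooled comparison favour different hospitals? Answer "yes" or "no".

no

Within each triage acuity level (low-acuity 3.1% vs 25.5%; high-acuity 45.6% vs 70.4%), Hospital T has the lower rate every time. Pooled: 27.3% vs 50.2% — Hospital T has the lower rate overall. They agree.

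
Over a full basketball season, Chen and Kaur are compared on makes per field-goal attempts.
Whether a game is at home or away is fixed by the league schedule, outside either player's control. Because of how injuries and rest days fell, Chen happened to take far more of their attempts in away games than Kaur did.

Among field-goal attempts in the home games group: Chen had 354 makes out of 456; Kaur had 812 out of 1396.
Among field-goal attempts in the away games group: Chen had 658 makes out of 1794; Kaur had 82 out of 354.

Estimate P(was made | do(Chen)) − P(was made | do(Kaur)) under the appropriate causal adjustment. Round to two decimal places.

+0.16

The stratified and pooled comparisons disagree (Chen wins within each game venue; Kaur wins overall), so the answer turns on the causal role of game venue.
Game venue is set before the player has any effect — it is not caused by the player — and it independently drives the outcome. That makes it a confounder, so the causal comparison is within game venue levels.
Adjusting over the population distribution of game venue: 0.463·(0.776−0.582) + 0.537·(0.367−0.232) = +0.163.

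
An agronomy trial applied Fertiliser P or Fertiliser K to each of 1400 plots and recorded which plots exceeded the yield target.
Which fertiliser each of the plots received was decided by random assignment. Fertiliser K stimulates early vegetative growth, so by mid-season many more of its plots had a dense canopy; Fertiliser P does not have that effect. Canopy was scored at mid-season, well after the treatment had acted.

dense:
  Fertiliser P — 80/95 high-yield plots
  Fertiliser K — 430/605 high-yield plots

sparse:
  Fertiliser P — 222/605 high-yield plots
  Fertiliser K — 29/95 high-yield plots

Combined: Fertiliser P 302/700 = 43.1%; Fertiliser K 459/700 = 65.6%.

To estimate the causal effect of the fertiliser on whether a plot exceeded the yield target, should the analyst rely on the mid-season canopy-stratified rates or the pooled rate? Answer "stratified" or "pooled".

pooled

The distribution of mid-season canopy is itself part of what the fertiliser does — it is an intermediate outcome. Holding it fixed would remove that part of the effect; the total effect is the pooled difference.
Pooled: Fertiliser P 43.1% vs Fertiliser K 65.6%; Fertiliser K is higher overall.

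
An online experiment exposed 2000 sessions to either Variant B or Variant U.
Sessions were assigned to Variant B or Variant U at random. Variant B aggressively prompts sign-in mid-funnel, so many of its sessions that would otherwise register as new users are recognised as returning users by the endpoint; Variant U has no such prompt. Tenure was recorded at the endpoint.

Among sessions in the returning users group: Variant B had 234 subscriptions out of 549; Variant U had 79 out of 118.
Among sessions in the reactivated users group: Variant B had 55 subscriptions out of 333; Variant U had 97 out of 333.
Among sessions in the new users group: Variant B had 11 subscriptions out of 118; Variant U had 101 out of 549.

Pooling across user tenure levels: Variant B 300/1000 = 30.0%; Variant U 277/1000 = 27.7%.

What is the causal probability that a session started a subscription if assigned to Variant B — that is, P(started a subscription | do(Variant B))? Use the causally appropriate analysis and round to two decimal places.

0.30

User tenure is recorded after the variant and is itself shifted by it — it sits on the causal path from variant to outcome. Conditioning on a mediator would strip out part of the effect we want; the pooled comparison gives the total causal effect.
So P(outcome | do(Variant B)) is just the pooled rate for Variant B: 300/1000 = 0.300.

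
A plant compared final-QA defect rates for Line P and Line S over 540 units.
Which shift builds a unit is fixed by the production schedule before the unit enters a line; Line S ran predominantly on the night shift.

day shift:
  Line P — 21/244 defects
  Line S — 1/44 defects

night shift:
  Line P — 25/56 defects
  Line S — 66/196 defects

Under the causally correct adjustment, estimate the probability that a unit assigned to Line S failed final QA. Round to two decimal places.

0.17

The stratified and pooled comparisons disagree (Line S wins within each shift; Line P wins overall), so the answer turns on the causal role of shift.
Shift differs across lines for reasons unrelated to any effect of the line itself, and it separately predicts the outcome — a classic confounder. We must compare within shift levels.
Standardising Line S to the population shift mix: 0.533·1/44 + 0.467·66/196 = 0.169.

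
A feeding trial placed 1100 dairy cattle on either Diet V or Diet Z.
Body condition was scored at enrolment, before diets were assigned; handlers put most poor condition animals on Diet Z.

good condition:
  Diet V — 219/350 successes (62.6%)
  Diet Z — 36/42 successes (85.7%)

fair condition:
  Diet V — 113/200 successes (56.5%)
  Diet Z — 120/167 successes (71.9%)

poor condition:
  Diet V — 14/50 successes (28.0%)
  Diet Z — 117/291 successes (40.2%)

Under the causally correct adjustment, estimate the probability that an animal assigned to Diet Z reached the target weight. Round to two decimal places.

0.67

Starting body condition is set before the diet has any effect — it is not caused by the diet — and it independently drives the outcome. That makes it a confounder, so the causal comparison is within starting body condition levels.
Standardising Diet Z to the population starting body condition mix: 0.356·36/42 + 0.334·120/167 + 0.310·117/291 = 0.670.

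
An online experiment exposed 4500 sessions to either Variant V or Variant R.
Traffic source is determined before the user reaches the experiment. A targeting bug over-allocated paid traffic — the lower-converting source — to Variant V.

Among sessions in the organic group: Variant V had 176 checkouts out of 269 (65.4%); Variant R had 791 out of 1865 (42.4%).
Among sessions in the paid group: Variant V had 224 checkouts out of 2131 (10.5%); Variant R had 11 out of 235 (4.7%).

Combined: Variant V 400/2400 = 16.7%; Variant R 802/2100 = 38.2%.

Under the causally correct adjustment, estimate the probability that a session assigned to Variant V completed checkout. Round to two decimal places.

Nothing the variant does changes traffic source; the imbalance is an allocation artefact. With traffic source also predicting the outcome, the pooled figure is confounded, and the within-stratum comparison is the causal one.
Standardising Variant V to the population traffic source mix: 0.474·176/269 + 0.526·224/2131 = 0.366.

0.37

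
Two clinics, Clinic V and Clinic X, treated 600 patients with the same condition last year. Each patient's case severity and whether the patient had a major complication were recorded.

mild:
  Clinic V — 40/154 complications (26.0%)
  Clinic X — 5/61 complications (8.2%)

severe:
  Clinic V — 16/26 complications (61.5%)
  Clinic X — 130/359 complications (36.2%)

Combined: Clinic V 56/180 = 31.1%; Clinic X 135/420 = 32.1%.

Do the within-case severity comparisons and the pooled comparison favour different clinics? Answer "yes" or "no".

Within each case severity level (mild 26.0% vs 8.2%; severe 61.5% vs 36.2%), Clinic X has the lower rate every time. Pooled: 31.1% vs 32.1% — Clinic V has the lower rate overall. The two comparisons disagree.

yes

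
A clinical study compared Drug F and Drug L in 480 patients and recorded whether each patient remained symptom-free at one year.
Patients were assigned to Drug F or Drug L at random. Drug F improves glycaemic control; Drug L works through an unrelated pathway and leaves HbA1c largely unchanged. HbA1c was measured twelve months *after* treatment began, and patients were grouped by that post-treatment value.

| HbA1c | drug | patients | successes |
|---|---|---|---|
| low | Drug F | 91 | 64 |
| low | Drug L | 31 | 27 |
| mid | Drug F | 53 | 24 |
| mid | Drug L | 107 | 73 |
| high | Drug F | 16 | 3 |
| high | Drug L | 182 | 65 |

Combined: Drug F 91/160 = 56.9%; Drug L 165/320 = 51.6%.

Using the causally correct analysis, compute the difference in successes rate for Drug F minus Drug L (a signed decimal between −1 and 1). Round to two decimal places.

The stratified and pooled comparisons disagree (Drug L wins within each HbA1c; Drug F wins overall), so the answer turns on the causal role of HbA1c.
HbA1c is recorded after the drug and is itself shifted by it — it sits on the causal path from drug to outcome. Conditioning on a mediator would strip out part of the effect we want; the pooled comparison gives the total causal effect.
The causal difference is the pooled difference: 0.569 − 0.516 = +0.053.

+0.05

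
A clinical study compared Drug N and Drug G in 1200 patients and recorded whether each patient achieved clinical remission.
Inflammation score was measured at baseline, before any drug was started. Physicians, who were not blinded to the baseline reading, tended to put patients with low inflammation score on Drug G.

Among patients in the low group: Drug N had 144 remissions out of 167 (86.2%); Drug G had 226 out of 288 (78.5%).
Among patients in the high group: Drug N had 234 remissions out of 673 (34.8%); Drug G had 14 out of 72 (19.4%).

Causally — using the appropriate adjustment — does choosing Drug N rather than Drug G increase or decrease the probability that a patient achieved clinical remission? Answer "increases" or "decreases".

Inflammation score differs across drugs for reasons unrelated to any effect of the drug itself, and it separately predicts the outcome — a classic confounder. We must compare within inflammation score levels.
Within each level — low: 86.2% vs 78.5%; high: 34.8% vs 19.4% — Drug N is higher every time.

increases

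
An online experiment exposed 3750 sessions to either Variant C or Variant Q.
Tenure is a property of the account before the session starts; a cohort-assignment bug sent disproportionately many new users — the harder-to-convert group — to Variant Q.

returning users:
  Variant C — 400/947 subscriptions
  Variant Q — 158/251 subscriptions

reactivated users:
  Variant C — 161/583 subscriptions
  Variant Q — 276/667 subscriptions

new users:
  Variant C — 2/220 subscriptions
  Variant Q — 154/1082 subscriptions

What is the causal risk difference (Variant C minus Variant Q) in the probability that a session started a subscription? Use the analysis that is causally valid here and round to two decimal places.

The stratified and pooled comparisons disagree (Variant Q wins within each user tenure; Variant C wins overall), so the answer turns on the causal role of user tenure.
Nothing the variant does changes user tenure; the imbalance is an allocation artefact. With user tenure also predicting the outcome, the pooled figure is confounded, and the within-stratum comparison is the causal one.
Adjusting over the population distribution of user tenure: 0.319·(0.422−0.629) + 0.333·(0.276−0.414) + 0.347·(0.009−0.142) = -0.158.

-0.16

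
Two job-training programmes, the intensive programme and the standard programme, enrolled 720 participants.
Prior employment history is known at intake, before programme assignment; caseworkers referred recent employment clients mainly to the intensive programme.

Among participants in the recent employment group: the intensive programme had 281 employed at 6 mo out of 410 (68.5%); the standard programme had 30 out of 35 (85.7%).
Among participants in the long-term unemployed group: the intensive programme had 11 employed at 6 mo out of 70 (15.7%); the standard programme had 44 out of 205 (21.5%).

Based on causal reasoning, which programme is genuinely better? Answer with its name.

Since prior employment history is a pre-existing factor (not a product of the programme) and it affects the outcome on its own, it is a confounder. The stratified rates, not the pooled rate, identify the causal effect.
Within each level — recent employment: 68.5% vs 85.7%; long-term unemployed: 15.7% vs 21.5% — the standard programme is higher every time.

the standard programme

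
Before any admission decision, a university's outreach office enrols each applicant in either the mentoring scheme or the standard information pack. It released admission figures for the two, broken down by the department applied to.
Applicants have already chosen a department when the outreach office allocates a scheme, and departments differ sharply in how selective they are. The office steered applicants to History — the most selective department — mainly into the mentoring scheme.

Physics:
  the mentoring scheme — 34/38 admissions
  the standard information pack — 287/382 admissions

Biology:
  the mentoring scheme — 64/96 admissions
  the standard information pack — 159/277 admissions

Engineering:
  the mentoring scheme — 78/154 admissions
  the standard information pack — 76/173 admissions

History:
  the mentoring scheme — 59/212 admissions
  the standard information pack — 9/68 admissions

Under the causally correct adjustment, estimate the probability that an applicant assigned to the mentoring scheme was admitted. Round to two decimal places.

The stratified and pooled comparisons disagree (the mentoring scheme wins within each department; the standard information pack wins overall), so the answer turns on the causal role of department.
Department is set before the outreach scheme has any effect — it is not caused by the outreach scheme — and it independently drives the outcome. That makes it a confounder, so the causal comparison is within department levels.
Standardising the mentoring scheme to the population department mix: 0.300·34/38 + 0.266·64/96 + 0.234·78/154 + 0.200·59/212 = 0.620.

0.62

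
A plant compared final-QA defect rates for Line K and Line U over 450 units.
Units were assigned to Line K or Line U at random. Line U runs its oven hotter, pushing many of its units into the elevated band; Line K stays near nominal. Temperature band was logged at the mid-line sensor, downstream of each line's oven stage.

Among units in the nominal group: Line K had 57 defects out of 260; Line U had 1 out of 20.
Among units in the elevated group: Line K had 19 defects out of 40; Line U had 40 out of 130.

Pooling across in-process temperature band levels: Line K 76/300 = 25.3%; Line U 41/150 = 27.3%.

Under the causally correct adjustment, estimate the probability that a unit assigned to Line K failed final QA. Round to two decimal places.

0.25

In-process temperature band is recorded after the line and is itself shifted by it — it sits on the causal path from line to outcome. Conditioning on a mediator would strip out part of the effect we want; the pooled comparison gives the total causal effect.
So P(outcome | do(Line K)) is just the pooled rate for Line K: 76/300 = 0.253.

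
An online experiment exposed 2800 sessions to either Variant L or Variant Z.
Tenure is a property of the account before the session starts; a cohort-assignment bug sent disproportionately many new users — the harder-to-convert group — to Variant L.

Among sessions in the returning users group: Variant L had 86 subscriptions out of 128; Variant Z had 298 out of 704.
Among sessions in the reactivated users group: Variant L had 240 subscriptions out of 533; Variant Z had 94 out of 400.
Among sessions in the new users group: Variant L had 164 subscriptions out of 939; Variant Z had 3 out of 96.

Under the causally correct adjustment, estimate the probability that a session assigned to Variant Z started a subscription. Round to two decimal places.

The user tenure-specific comparison favours Variant L throughout, but the pooled figures favour Variant Z. The question is whether to condition on user tenure.
The imbalance in user tenure arose from how sessions were allocated, not from anything the variant did; and user tenure independently affects the outcome. The pooled gap is confounded — condition on user tenure.
Standardising Variant Z to the population user tenure mix: 0.297·298/704 + 0.333·94/400 + 0.370·3/96 = 0.216.

0.22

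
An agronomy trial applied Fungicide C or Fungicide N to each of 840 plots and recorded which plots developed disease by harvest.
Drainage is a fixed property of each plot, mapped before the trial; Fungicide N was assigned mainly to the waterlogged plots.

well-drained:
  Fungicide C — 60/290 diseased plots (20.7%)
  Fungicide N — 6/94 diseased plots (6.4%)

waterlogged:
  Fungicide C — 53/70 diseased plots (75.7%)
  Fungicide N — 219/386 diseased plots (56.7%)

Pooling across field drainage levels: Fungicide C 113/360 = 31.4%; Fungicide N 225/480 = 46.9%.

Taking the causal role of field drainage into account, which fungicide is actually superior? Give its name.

Fungicide N

The field drainage-specific comparison favours Fungicide N throughout, but the pooled figures favour Fungicide C. The question is whether to condition on field drainage.
Field drainage satisfies the back-door criterion: it is not a descendant of the fungicide, and it blocks the spurious path from fungicide to outcome. Adjusting for it (i.e., using the within-field drainage rates) gives the causal effect.
Within each level — well-drained: 20.7% vs 6.4%; waterlogged: 75.7% vs 56.7% — Fungicide N is lower every time.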